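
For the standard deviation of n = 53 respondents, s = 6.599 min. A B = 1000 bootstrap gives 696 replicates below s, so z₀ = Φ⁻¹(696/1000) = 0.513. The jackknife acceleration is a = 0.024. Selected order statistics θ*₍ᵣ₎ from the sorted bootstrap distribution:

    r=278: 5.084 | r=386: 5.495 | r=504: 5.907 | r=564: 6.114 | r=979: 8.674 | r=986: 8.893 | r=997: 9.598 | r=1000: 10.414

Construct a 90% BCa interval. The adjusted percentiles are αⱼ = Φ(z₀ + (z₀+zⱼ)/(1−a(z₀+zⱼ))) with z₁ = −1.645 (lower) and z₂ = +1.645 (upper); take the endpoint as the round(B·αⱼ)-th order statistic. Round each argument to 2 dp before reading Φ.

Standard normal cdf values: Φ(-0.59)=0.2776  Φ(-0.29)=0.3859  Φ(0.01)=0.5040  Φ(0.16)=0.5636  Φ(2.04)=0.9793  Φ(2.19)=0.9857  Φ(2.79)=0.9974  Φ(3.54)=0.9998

Lower: z₀ + z₁ = 0.513 + (-1.645) = -1.132; 1 − a(z₀+z₁) = 1 − (0.024)(-1.132) = 1.0272; argument = 0.513 + (-1.132)/1.0272 = -0.5891 → -0.59.
α₁ = Φ(-0.59) = 0.2776; rank = round(1000 × 0.2776) = 278; θ*₍278₎ = 5.084.
Upper: z₀ + z₂ = 2.158; 1 − a(z₀+z₂) = 0.9482; argument = 2.7889 → 2.79; α₂ = 0.9974; rank = 997; θ*₍997₎ = 9.598.

(5.084, 9.598)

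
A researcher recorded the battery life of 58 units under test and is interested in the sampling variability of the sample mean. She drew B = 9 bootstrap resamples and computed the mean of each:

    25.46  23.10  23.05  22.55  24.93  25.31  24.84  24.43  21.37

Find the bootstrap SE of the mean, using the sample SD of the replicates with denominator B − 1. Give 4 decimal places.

SE* = 1.4245

Bootstrap SE is the standard deviation of the 9 replicate means.
Mean of replicates: (25.46 + 23.10 + 23.05 + 22.55 + 24.93 + 25.31 + 24.84 + 24.43 + 21.37) / 9 = 215.04000 / 9 = 23.89333
Sum of squared deviations: (+1.56667)² + (−0.79333)² + (−0.84333)² + (−1.34333)² + (+1.03667)² + (+1.41667)² + (+0.94667)² + (+0.53667)² + (−2.52333)² = 16.23260
Variance = 16.23260 / 8 = 2.02907
SE* = √2.02907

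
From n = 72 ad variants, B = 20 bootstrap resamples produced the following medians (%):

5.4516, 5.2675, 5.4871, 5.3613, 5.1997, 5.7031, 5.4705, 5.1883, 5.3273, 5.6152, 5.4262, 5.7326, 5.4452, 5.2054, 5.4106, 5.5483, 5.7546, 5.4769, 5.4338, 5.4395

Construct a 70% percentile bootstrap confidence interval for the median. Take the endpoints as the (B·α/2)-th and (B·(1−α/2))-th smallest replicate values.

(5.2054, 5.6152)

Sorted replicates: 5.1883, 5.1997, 5.2054, 5.2675, 5.3273, 5.3613, 5.4106, 5.4262, 5.4338, 5.4395, 5.4452, 5.4516, 5.4705, 5.4769, 5.4871, 5.5483, 5.6152, 5.7031, 5.7326, 5.7546
α = 0.30; lower rank = 20 × 0.150 = 3; upper rank = 20 × 0.850 = 17.
The 3rd smallest replicate is 5.2054; the 17th is 5.6152.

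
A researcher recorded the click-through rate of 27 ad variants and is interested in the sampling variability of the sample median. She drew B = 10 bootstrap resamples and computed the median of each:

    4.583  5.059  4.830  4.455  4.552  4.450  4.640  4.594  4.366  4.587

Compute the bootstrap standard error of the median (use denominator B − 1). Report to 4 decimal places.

Bootstrap SE is the standard deviation of the 10 replicate medians.
Mean of replicates: (4.583 + 5.059 + 4.830 + 4.455 + 4.552 + 4.450 + 4.640 + 4.594 + 4.366 + 4.587) / 10 = 46.11600 / 10 = 4.61160
Sum of squared deviations: (−0.02860)² + (+0.44740)² + (+0.21840)² + (−0.15660)² + (−0.05960)² + (−0.16160)² + (+0.02840)² + (−0.01760)² + (−0.24560)² + (−0.02460)² = 0.36491
Variance = 0.36491 / 9 = 0.04055
SE* = √0.04055

SE* = 0.2014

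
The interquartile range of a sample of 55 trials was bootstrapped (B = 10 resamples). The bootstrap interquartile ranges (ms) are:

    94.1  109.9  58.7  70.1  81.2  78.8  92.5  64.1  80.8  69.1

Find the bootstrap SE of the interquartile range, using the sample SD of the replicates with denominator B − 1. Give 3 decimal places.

SE* = 15.549

Bootstrap SE is the standard deviation of the 10 replicate interquartile ranges.
Mean of replicates: (94.1 + 109.9 + 58.7 + 70.1 + 81.2 + 78.8 + 92.5 + 64.1 + 80.8 + 69.1) / 10 = 799.3000 / 10 = 79.9300
Sum of squared deviations: (+14.1700)² + (+29.9700)² + (−21.2300)² + (−9.8300)² + (+1.2700)² + (−1.1300)² + (+12.5700)² + (−15.8300)² + (+0.8700)² + (−10.8300)² = 2175.8610
Variance = 2175.8610 / 9 = 241.7623
SE* = √241.7623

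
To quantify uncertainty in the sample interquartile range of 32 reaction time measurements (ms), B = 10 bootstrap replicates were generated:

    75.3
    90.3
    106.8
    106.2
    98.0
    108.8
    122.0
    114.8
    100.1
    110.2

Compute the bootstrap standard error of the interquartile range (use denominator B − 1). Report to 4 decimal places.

Bootstrap SE is the standard deviation of the 10 replicate interquartile ranges.
Mean of replicates: (75.3 + 90.3 + 106.8 + 106.2 + 98.0 + 108.8 + 122.0 + 114.8 + 100.1 + 110.2) / 10 = 1032.50000 / 10 = 103.25000
Sum of squared deviations: (−27.95000)² + (−12.95000)² + (+3.55000)² + (+2.95000)² + (−5.25000)² + (+5.55000)² + (+18.75000)² + (+11.55000)² + (−3.15000)² + (+6.95000)² = 1571.76500
Variance = 1571.76500 / 9 = 174.64056
SE* = √174.64056

SE* = 13.2152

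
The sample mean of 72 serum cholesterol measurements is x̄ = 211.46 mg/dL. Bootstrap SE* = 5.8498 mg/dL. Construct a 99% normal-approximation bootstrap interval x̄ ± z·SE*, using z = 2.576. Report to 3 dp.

(196.391, 226.529)

Margin = 2.576 × 5.8498 = 15.0691
Interval: 211.46 ± 15.0691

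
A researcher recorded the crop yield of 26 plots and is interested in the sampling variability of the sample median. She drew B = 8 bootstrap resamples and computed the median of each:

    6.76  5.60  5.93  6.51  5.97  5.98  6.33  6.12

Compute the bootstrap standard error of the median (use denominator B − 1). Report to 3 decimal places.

SE* = 0.368

Bootstrap SE is the standard deviation of the 8 replicate medians.
Mean of replicates: (6.76 + 5.60 + 5.93 + 6.51 + 5.97 + 5.98 + 6.33 + 6.12) / 8 = 49.2000 / 8 = 6.1500
Sum of squared deviations: (+0.6100)² + (−0.5500)² + (−0.2200)² + (+0.3600)² + (−0.1800)² + (−0.1700)² + (+0.1800)² + (−0.0300)² = 0.9472
Variance = 0.9472 / 7 = 0.1353
SE* = √0.1353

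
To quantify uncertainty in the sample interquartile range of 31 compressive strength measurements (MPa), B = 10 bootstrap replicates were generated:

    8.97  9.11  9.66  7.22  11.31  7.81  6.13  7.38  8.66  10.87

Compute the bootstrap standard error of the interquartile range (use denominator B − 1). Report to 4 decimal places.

SE* = 1.6335

Bootstrap SE is the standard deviation of the 10 replicate interquartile ranges.
Mean of replicates: (8.97 + 9.11 + 9.66 + 7.22 + 11.31 + 7.81 + 6.13 + 7.38 + 8.66 + 10.87) / 10 = 87.12000 / 10 = 8.71200
Sum of squared deviations: (+0.25800)² + (+0.39800)² + (+0.94800)² + (−1.49200)² + (+2.59800)² + (−0.90200)² + (−2.58200)² + (−1.33200)² + (−0.05200)² + (+2.15800)² = 24.01356
Variance = 24.01356 / 9 = 2.66817
SE* = √2.66817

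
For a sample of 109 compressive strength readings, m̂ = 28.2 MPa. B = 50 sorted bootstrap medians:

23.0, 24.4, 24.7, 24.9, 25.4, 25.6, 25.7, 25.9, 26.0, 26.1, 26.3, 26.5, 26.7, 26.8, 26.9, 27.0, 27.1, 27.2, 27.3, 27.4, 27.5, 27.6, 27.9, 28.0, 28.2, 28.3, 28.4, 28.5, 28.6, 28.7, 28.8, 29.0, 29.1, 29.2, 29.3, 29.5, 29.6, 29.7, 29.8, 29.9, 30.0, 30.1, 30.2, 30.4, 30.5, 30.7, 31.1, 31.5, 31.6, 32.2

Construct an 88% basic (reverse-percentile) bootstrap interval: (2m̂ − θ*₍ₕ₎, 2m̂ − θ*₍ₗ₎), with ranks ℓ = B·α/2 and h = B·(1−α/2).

(25.3, 31.7)

Percentile endpoints at ranks 3 and 47: θ*₍3₎ = 24.7, θ*₍47₎ = 31.1.
Basic interval reflects these around m̂:
  lower = 2 × 28.2 − 31.1 = 25.3
  upper = 2 × 28.2 − 24.7 = 31.7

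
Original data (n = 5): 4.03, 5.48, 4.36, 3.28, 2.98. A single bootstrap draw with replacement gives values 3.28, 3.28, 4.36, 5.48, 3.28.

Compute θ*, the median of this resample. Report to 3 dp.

θ* = 3.280

Sorted: 3.28, 3.28, 3.28, 4.36, 5.48
Median = middle value = 3.280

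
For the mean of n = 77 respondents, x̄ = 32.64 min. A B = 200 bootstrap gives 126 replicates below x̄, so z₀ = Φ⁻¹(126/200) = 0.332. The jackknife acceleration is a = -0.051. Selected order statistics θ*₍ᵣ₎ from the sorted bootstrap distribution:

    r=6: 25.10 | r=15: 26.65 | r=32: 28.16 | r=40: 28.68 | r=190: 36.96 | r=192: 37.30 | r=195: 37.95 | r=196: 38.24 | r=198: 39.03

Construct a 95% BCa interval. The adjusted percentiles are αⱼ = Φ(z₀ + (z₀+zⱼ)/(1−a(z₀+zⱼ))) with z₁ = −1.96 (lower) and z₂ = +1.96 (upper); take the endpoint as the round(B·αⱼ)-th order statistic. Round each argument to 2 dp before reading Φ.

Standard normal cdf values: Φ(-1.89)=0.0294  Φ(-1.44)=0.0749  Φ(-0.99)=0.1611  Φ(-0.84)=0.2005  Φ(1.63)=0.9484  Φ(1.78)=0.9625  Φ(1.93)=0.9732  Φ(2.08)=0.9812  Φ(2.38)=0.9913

Lower: z₀ + z₁ = 0.332 + (-1.960) = -1.628; 1 − a(z₀+z₁) = 1 − (-0.051)(-1.628) = 0.9170; argument = 0.332 + (-1.628)/0.9170 = -1.4434 → -1.44.
α₁ = Φ(-1.44) = 0.0749; rank = round(200 × 0.0749) = 15; θ*₍15₎ = 26.65.
Upper: z₀ + z₂ = 2.292; 1 − a(z₀+z₂) = 1.1169; argument = 2.3841 → 2.38; α₂ = 0.9913; rank = 198; θ*₍198₎ = 39.03.

(26.65, 39.03)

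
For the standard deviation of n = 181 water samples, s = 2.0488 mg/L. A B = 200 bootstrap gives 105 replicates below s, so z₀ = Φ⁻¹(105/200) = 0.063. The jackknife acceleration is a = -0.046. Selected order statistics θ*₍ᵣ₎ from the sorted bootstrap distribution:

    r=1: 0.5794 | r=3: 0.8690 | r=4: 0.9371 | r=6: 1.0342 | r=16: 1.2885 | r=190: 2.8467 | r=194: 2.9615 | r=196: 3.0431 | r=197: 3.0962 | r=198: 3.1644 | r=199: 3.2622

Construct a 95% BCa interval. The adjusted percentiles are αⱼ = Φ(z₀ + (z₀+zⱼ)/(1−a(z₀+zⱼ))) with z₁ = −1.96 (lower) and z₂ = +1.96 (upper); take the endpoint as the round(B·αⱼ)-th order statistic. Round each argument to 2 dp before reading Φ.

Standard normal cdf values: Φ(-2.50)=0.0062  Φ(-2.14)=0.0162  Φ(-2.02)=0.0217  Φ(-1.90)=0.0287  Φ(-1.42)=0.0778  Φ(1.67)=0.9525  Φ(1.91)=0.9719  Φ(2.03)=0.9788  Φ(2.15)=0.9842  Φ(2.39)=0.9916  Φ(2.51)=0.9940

(0.9371, 2.9615)

Lower: z₀ + z₁ = 0.063 + (-1.960) = -1.897; 1 − a(z₀+z₁) = 1 − (-0.046)(-1.897) = 0.9127; argument = 0.063 + (-1.897)/0.9127 = -2.0154 → -2.02.
α₁ = Φ(-2.02) = 0.0217; rank = round(200 × 0.0217) = 4; θ*₍4₎ = 0.9371.
Upper: z₀ + z₂ = 2.023; 1 − a(z₀+z₂) = 1.0931; argument = 1.9138 → 1.91; α₂ = 0.9719; rank = 194; θ*₍194₎ = 2.9615.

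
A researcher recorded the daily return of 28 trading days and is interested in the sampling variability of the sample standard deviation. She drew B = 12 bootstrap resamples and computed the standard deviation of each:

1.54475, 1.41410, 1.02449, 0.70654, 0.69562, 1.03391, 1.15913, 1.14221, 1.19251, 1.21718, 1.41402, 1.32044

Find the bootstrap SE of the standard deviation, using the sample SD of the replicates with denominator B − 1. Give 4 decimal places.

Bootstrap SE is the standard deviation of the 12 replicate standard deviations.
Mean of replicates: (1.54475 + 1.41410 + 1.02449 + 0.70654 + 0.69562 + 1.03391 + 1.15913 + 1.14221 + 1.19251 + 1.21718 + 1.41402 + 1.32044) / 12 = 13.864900 / 12 = 1.155408
Sum of squared deviations: (+0.389342)² + (+0.258692)² + (−0.130918)² + (−0.448868)² + (−0.459788)² + (−0.121498)² + (+0.003722)² + (−0.013198)² + (+0.037102)² + (+0.061772)² + (+0.258612)² + (+0.165032)² = 0.762794
Variance = 0.762794 / 11 = 0.069345
SE* = √0.069345

SE* = 0.2633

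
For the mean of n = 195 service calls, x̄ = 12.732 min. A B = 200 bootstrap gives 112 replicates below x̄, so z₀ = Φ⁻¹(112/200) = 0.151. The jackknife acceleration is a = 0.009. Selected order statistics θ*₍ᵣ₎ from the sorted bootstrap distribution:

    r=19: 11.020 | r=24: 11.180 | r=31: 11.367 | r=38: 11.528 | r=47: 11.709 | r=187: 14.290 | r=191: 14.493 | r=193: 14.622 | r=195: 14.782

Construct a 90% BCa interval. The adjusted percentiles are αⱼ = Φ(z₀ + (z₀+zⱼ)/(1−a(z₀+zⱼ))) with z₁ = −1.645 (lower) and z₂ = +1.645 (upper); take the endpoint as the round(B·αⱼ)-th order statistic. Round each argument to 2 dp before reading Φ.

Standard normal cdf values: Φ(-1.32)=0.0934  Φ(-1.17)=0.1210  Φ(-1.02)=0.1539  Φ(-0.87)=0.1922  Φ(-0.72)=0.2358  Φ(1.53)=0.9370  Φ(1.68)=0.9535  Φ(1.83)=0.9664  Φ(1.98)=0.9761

(11.020, 14.782)

Lower: z₀ + z₁ = 0.151 + (-1.645) = -1.494; 1 − a(z₀+z₁) = 1 − (0.009)(-1.494) = 1.0134; argument = 0.151 + (-1.494)/1.0134 = -1.3232 → -1.32.
α₁ = Φ(-1.32) = 0.0934; rank = round(200 × 0.0934) = 19; θ*₍19₎ = 11.020.
Upper: z₀ + z₂ = 1.796; 1 − a(z₀+z₂) = 0.9838; argument = 1.9765 → 1.98; α₂ = 0.9761; rank = 195; θ*₍195₎ = 14.782.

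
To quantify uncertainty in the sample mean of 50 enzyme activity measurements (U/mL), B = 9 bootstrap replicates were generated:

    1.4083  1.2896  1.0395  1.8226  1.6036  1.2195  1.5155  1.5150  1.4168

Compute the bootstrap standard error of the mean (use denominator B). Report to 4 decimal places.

Bootstrap SE is the standard deviation of the 9 replicate means.
Mean of replicates: (1.4083 + 1.2896 + 1.0395 + 1.8226 + 1.6036 + 1.2195 + 1.5155 + 1.5150 + 1.4168) / 9 = 12.83040 / 9 = 1.42560
Sum of squared deviations: (−0.01730)² + (−0.13600)² + (−0.38610)² + (+0.39700)² + (+0.17800)² + (−0.20610)² + (+0.08990)² + (+0.08940)² + (−0.00880)² = 0.41579
Variance = 0.41579 / 9 = 0.04620
SE* = √0.04620

SE* = 0.2149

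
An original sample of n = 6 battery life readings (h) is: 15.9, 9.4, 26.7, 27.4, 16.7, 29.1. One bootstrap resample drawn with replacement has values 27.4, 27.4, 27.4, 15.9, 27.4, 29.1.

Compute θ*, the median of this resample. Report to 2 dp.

θ* = 27.40

Sorted: 15.9, 27.4, 27.4, 27.4, 27.4, 29.1
Median = average of the two middle values = 27.40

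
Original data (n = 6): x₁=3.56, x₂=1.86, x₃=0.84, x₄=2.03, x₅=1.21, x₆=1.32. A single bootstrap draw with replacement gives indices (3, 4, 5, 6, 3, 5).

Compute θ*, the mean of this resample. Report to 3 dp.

Resample values: 0.84, 2.03, 1.21, 1.32, 0.84, 1.21.
Mean = (0.84 + 2.03 + 1.21 + 1.32 + 0.84 + 1.21) / 6 = 7.450 / 6 = 1.242

θ* = 1.242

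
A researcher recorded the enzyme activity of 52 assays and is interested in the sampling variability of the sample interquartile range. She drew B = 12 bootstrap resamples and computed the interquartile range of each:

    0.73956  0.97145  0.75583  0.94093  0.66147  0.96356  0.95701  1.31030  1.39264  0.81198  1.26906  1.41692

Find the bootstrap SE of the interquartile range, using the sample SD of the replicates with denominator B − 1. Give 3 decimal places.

Bootstrap SE is the standard deviation of the 12 replicate interquartile ranges.
Mean of replicates: (0.73956 + 0.97145 + 0.75583 + 0.94093 + 0.66147 + 0.96356 + 0.95701 + 1.31030 + 1.39264 + 0.81198 + 1.26906 + 1.41692) / 12 = 12.190710 / 12 = 1.015893
Sum of squared deviations: (−0.276333)² + (−0.044443)² + (−0.260063)² + (−0.074963)² + (−0.354423)² + (−0.052333)² + (−0.058883)² + (+0.294407)² + (+0.376748)² + (−0.203913)² + (+0.253167)² + (+0.401027)² = 0.778519
Variance = 0.778519 / 11 = 0.070774
SE* = √0.070774

SE* = 0.266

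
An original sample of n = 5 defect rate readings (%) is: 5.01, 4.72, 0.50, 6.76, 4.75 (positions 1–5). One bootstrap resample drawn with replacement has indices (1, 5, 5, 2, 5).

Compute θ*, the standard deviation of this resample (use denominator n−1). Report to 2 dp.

Resample values: 5.01, 4.75, 4.75, 4.72, 4.75.
Mean = 4.7960; sum of squared deviations = 0.0579
s² = 0.0579 / 4 = 0.0145
s = √0.0145 = 0.12

θ* = 0.12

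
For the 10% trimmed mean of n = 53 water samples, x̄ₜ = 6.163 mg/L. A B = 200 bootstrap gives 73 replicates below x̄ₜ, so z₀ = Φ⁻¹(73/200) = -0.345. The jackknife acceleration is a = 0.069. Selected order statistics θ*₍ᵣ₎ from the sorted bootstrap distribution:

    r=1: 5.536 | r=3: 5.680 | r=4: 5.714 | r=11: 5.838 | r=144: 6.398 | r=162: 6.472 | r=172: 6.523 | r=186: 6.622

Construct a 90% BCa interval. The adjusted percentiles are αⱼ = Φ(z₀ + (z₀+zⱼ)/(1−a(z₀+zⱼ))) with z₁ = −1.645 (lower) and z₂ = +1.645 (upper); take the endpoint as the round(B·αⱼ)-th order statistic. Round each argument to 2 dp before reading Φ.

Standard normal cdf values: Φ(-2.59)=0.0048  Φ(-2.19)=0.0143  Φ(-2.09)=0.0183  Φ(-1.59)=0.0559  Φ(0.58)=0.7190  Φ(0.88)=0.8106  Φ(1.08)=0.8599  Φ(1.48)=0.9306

Lower: z₀ + z₁ = -0.345 + (-1.645) = -1.990; 1 − a(z₀+z₁) = 1 − (0.069)(-1.990) = 1.1373; argument = -0.345 + (-1.990)/1.1373 = -2.0947 → -2.09.
α₁ = Φ(-2.09) = 0.0183; rank = round(200 × 0.0183) = 4; θ*₍4₎ = 5.714.
Upper: z₀ + z₂ = 1.300; 1 − a(z₀+z₂) = 0.9103; argument = 1.0831 → 1.08; α₂ = 0.8599; rank = 172; θ*₍172₎ = 6.523.

(5.714, 6.523)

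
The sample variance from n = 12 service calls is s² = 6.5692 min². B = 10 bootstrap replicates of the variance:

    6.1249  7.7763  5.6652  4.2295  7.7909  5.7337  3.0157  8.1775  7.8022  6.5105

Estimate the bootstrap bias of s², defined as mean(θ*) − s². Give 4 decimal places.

bias = −0.2866

mean(θ*) = (6.1249 + 7.7763 + 5.6652 + 4.2295 + 7.7909 + 5.7337 + 3.0157 + 8.1775 + 7.8022 + 6.5105) / 10 = 6.28264
bias = 6.28264 − 6.5692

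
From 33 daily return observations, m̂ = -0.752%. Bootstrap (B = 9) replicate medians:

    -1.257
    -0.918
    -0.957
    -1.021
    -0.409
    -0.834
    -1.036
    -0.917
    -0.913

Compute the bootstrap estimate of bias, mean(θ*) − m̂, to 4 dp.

mean(θ*) = ((-1.257) + (-0.918) + (-0.957) + (-1.021) + (-0.409) + (-0.834) + (-1.036) + (-0.917) + (-0.913)) / 9 = -0.91800
bias = -0.91800 − -0.752

bias = −0.1660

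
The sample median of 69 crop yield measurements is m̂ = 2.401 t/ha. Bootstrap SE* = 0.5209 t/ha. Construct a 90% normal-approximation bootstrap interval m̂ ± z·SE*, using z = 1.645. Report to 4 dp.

Margin = 1.645 × 0.5209 = 0.85688
Interval: 2.401 ± 0.85688

(1.5441, 3.2579)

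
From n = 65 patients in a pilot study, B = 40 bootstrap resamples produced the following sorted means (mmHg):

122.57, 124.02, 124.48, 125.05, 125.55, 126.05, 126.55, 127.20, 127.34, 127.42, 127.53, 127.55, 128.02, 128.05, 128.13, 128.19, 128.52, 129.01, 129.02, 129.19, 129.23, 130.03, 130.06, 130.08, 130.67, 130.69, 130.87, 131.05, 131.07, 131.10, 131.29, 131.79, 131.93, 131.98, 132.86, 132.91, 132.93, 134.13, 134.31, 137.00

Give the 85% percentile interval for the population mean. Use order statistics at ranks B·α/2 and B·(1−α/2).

α = 0.15; lower rank = 40 × 0.075 = 3; upper rank = 40 × 0.925 = 37.
The 3rd smallest replicate is 124.48; the 37th is 132.93.

(124.48, 132.93)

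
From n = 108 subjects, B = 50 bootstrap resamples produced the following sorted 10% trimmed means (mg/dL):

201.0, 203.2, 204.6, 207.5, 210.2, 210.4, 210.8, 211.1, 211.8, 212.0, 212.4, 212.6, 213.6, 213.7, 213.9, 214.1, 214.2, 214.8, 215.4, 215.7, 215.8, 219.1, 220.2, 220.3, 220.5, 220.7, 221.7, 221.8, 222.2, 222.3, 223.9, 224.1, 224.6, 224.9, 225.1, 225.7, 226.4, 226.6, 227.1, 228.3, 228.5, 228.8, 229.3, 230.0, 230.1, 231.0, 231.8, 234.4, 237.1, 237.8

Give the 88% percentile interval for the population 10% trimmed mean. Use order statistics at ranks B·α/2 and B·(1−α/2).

α = 0.12; lower rank = 50 × 0.060 = 3; upper rank = 50 × 0.940 = 47.
The 3rd smallest replicate is 204.6; the 47th is 231.8.

(204.6, 231.8)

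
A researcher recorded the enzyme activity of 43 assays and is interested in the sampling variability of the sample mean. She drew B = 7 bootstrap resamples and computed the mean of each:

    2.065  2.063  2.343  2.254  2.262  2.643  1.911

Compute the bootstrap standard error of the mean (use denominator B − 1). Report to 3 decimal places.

Bootstrap SE is the standard deviation of the 7 replicate means.
Mean of replicates: (2.065 + 2.063 + 2.343 + 2.254 + 2.262 + 2.643 + 1.911) / 7 = 15.54100 / 7 = 2.22014
Sum of squared deviations: (−0.15514)² + (−0.15714)² + (+0.12286)² + (+0.03386)² + (+0.04186)² + (+0.42286)² + (−0.30914)² = 0.34113
Variance = 0.34113 / 6 = 0.05686
SE* = √0.05686

SE* = 0.238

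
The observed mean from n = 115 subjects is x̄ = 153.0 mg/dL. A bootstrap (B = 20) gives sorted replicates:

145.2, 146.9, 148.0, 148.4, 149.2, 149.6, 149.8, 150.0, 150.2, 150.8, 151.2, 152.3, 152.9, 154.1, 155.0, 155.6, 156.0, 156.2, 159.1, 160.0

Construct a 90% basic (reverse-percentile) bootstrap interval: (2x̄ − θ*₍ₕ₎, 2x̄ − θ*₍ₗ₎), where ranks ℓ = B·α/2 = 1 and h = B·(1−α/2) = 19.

Percentile endpoints at ranks 1 and 19: θ*₍1₎ = 145.2, θ*₍19₎ = 159.1.
Basic interval reflects these around x̄:
  lower = 2 × 153.0 − 159.1 = 146.9
  upper = 2 × 153.0 − 145.2 = 160.8

(146.9, 160.8)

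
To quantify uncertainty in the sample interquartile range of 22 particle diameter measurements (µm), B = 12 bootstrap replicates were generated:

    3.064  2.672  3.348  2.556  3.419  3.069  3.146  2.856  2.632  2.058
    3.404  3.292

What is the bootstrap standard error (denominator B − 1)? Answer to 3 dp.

SE* = 0.416

Bootstrap SE is the standard deviation of the 12 replicate interquartile ranges.
Mean of replicates: (3.064 + 2.672 + 3.348 + 2.556 + 3.419 + 3.069 + 3.146 + 2.856 + 2.632 + 2.058 + 3.404 + 3.292) / 12 = 35.5160 / 12 = 2.9597
Sum of squared deviations: (+0.1043)² + (−0.2877)² + (+0.3883)² + (−0.4037)² + (+0.4593)² + (+0.1093)² + (+0.1863)² + (−0.1037)² + (−0.3277)² + (−0.9017)² + (+0.4443)² + (+0.3323)² = 1.9040
Variance = 1.9040 / 11 = 0.1731
SE* = √0.1731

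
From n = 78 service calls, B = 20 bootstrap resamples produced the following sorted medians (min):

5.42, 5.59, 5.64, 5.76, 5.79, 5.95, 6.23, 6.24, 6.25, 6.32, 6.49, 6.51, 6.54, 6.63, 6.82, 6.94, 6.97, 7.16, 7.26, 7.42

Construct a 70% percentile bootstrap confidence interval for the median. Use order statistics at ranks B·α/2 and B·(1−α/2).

α = 0.30; lower rank = 20 × 0.150 = 3; upper rank = 20 × 0.850 = 17.
The 3rd smallest replicate is 5.64; the 17th is 6.97.

(5.64, 6.97)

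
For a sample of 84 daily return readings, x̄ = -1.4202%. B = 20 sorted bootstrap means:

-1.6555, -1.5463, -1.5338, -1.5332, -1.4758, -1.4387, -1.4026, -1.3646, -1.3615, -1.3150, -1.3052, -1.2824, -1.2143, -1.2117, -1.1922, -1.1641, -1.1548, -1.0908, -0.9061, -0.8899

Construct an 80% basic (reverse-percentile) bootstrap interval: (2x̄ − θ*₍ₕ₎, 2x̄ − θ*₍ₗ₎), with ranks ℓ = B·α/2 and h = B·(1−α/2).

(-1.7496, -1.2941)

Percentile endpoints at ranks 2 and 18: θ*₍2₎ = -1.5463, θ*₍18₎ = -1.0908.
Basic interval reflects these around x̄:
  lower = 2 × -1.4202 − -1.0908 = -1.7496
  upper = 2 × -1.4202 − -1.5463 = -1.2941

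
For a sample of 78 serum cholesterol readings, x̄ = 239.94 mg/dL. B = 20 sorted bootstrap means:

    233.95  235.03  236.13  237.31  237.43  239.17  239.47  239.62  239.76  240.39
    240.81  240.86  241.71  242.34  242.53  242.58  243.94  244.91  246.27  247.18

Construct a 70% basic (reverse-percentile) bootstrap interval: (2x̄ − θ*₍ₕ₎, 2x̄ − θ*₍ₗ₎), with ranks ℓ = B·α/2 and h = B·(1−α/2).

Percentile endpoints at ranks 3 and 17: θ*₍3₎ = 236.13, θ*₍17₎ = 243.94.
Basic interval reflects these around x̄:
  lower = 2 × 239.94 − 243.94 = 235.94
  upper = 2 × 239.94 − 236.13 = 243.75

(235.94, 243.75)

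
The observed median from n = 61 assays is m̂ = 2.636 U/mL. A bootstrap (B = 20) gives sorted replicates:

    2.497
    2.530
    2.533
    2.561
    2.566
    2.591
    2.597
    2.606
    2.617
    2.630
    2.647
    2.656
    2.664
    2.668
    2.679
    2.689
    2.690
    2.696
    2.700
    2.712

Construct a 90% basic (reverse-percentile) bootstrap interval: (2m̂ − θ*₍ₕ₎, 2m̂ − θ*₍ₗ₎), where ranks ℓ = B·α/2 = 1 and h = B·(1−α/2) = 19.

Percentile endpoints at ranks 1 and 19: θ*₍1₎ = 2.497, θ*₍19₎ = 2.700.
Basic interval reflects these around m̂:
  lower = 2 × 2.636 − 2.700 = 2.572
  upper = 2 × 2.636 − 2.497 = 2.775

(2.572, 2.775)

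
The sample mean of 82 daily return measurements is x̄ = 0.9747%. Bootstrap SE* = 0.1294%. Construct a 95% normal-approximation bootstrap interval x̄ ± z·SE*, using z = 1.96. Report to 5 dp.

Margin = 1.96 × 0.1294 = 0.253624
Interval: 0.9747 ± 0.253624

(0.72108, 1.22832)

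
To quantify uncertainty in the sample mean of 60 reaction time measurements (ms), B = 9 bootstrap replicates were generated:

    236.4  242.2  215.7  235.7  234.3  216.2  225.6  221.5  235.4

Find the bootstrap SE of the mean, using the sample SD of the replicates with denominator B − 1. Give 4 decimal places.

SE* = 9.6891

Bootstrap SE is the standard deviation of the 9 replicate means.
Mean of replicates: (236.4 + 242.2 + 215.7 + 235.7 + 234.3 + 216.2 + 225.6 + 221.5 + 235.4) / 9 = 2063.00000 / 9 = 229.22222
Sum of squared deviations: (+7.17778)² + (+12.97778)² + (−13.52222)² + (+6.47778)² + (+5.07778)² + (−13.02222)² + (−3.62222)² + (−7.72222)² + (+6.17778)² = 751.03556
Variance = 751.03556 / 8 = 93.87944
SE* = √93.87944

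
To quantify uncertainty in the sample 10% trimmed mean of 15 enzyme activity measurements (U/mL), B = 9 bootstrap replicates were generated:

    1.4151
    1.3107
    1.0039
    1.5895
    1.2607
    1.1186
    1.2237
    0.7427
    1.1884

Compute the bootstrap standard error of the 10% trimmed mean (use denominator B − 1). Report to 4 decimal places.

SE* = 0.2420

Bootstrap SE is the standard deviation of the 9 replicate 10% trimmed means.
Mean of replicates: (1.4151 + 1.3107 + 1.0039 + 1.5895 + 1.2607 + 1.1186 + 1.2237 + 0.7427 + 1.1884) / 9 = 10.85330 / 9 = 1.20592
Sum of squared deviations: (+0.20918)² + (+0.10478)² + (−0.20202)² + (+0.38358)² + (+0.05478)² + (−0.08732)² + (+0.01778)² + (−0.46322)² + (−0.01752)² = 0.46850
Variance = 0.46850 / 8 = 0.05856
SE* = √0.05856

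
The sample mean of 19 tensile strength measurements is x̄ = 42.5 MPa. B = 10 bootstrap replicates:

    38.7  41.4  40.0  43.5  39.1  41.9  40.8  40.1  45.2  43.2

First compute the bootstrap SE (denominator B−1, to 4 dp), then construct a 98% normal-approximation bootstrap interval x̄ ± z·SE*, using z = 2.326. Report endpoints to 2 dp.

Mean of replicates = 41.3900; sum of squared deviations = 38.9290; SE* = √(38.9290/9) = 2.0798
Margin = 2.326 × 2.0798 = 4.838
Interval: 42.5 ± 4.838

(37.66, 47.34)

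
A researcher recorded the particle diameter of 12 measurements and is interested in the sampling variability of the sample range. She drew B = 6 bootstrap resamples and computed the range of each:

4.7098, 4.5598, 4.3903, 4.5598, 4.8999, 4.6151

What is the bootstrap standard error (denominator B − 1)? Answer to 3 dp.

Bootstrap SE is the standard deviation of the 6 replicate ranges.
Mean of replicates: (4.7098 + 4.5598 + 4.3903 + 4.5598 + 4.8999 + 4.6151) / 6 = 27.73470 / 6 = 4.62245
Sum of squared deviations: (+0.08735)² + (−0.06265)² + (−0.23215)² + (−0.06265)² + (+0.27745)² + (−0.00735)² = 0.14641
Variance = 0.14641 / 5 = 0.02928
SE* = √0.02928

SE* = 0.171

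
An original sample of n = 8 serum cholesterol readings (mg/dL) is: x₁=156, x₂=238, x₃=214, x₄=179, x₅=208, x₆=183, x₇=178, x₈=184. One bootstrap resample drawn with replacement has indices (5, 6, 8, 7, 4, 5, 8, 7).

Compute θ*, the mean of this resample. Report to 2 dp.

Resample values: 208, 183, 184, 178, 179, 208, 184, 178.
Mean = (208 + 183 + 184 + 178 + 179 + 208 + 184 + 178) / 8 = 1502.0 / 8 = 187.75

θ* = 187.75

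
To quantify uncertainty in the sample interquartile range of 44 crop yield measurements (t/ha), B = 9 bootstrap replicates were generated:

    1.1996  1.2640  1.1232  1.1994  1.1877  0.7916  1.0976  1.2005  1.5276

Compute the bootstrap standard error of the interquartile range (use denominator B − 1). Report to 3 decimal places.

Bootstrap SE is the standard deviation of the 9 replicate interquartile ranges.
Mean of replicates: (1.1996 + 1.2640 + 1.1232 + 1.1994 + 1.1877 + 0.7916 + 1.0976 + 1.2005 + 1.5276) / 9 = 10.59120 / 9 = 1.17680
Sum of squared deviations: (+0.02280)² + (+0.08720)² + (−0.05360)² + (+0.02260)² + (+0.01090)² + (−0.38520)² + (−0.07920)² + (+0.02370)² + (+0.35080)² = 0.28990
Variance = 0.28990 / 8 = 0.03624
SE* = √0.03624

SE* = 0.190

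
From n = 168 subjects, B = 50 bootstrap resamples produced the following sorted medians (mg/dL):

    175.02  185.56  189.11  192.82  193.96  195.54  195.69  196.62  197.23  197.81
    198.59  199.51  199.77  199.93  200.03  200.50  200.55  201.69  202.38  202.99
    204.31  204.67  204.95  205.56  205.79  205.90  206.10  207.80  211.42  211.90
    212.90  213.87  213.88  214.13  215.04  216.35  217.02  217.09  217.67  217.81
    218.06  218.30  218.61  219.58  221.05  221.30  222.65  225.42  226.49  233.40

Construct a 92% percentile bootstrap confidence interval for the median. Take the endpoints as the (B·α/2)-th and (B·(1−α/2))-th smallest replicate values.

(185.56, 225.42)

α = 0.08; lower rank = 50 × 0.040 = 2; upper rank = 50 × 0.960 = 48.
The 2nd smallest replicate is 185.56; the 48th is 225.42.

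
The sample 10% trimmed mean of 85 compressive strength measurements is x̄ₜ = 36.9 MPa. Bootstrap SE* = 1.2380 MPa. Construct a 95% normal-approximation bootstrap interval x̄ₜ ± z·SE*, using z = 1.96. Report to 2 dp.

Margin = 1.96 × 1.2380 = 2.426
Interval: 36.9 ± 2.426

(34.47, 39.33)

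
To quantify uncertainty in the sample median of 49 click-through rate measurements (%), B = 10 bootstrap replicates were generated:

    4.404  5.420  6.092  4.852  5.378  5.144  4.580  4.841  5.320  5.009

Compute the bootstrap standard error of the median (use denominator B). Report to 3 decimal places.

Bootstrap SE is the standard deviation of the 10 replicate medians.
Mean of replicates: (4.404 + 5.420 + 6.092 + 4.852 + 5.378 + 5.144 + 4.580 + 4.841 + 5.320 + 5.009) / 10 = 51.0400 / 10 = 5.1040
Sum of squared deviations: (−0.7000)² + (+0.3160)² + (+0.9880)² + (−0.2520)² + (+0.2740)² + (+0.0400)² + (−0.5240)² + (−0.2630)² + (+0.2160)² + (−0.0950)² = 2.1056
Variance = 2.1056 / 10 = 0.2106
SE* = √0.2106

SE* = 0.459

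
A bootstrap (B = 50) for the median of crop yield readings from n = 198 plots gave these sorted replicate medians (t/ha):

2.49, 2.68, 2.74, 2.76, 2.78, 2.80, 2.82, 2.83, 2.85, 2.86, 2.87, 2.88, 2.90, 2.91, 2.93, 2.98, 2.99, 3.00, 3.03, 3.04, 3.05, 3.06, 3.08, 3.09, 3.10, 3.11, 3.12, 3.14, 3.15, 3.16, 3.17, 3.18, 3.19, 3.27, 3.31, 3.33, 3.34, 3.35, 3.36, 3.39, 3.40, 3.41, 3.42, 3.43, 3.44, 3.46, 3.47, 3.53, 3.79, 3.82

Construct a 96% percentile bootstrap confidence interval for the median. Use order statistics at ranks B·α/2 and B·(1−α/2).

(2.49, 3.79)

α = 0.04; lower rank = 50 × 0.020 = 1; upper rank = 50 × 0.980 = 49.
The 1st smallest replicate is 2.49; the 49th is 3.79.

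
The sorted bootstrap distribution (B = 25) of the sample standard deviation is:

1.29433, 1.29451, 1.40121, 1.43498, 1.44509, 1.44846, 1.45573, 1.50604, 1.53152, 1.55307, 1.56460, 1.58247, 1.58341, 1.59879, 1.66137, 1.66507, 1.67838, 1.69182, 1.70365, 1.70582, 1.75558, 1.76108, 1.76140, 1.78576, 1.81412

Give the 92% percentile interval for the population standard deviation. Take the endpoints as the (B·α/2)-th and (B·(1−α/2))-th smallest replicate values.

(1.29433, 1.78576)

α = 0.08; lower rank = 25 × 0.040 = 1; upper rank = 25 × 0.960 = 24.
The 1st smallest replicate is 1.29433; the 24th is 1.78576.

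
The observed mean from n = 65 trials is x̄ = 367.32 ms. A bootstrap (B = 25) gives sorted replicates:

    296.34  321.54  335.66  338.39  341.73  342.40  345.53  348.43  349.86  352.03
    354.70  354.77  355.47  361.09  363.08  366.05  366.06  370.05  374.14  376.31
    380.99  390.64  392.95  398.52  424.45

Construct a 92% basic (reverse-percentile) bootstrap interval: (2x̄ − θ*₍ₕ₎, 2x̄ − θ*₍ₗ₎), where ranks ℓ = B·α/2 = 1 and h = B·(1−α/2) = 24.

(336.12, 438.30)

Percentile endpoints at ranks 1 and 24: θ*₍1₎ = 296.34, θ*₍24₎ = 398.52.
Basic interval reflects these around x̄:
  lower = 2 × 367.32 − 398.52 = 336.12
  upper = 2 × 367.32 − 296.34 = 438.30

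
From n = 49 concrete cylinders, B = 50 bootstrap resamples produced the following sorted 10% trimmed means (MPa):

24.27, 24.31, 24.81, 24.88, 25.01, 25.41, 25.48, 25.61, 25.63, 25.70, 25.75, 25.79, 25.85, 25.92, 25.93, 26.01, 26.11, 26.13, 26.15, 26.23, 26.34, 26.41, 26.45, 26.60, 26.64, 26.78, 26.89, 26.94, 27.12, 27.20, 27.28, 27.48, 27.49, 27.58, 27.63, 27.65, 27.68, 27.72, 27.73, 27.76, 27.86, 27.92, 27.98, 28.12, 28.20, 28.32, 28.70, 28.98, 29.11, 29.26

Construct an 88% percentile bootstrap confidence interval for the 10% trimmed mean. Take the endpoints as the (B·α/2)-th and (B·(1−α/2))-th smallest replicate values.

(24.81, 28.70)

α = 0.12; lower rank = 50 × 0.060 = 3; upper rank = 50 × 0.940 = 47.
The 3rd smallest replicate is 24.81; the 47th is 28.70.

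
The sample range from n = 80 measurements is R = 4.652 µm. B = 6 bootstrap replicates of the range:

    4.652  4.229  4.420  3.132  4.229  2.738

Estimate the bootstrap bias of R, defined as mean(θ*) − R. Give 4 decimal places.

mean(θ*) = (4.652 + 4.229 + 4.420 + 3.132 + 4.229 + 2.738) / 6 = 3.90000
bias = 3.90000 − 4.652

bias = −0.7520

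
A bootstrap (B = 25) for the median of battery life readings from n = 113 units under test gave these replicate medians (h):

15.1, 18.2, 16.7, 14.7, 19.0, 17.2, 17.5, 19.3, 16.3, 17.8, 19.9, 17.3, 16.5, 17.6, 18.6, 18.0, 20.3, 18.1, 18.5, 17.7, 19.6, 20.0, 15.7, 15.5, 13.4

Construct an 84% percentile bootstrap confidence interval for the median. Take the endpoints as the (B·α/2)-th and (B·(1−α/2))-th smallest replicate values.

Sorted replicates: 13.4, 14.7, 15.1, 15.5, 15.7, 16.3, 16.5, 16.7, 17.2, 17.3, 17.5, 17.6, 17.7, 17.8, 18.0, 18.1, 18.2, 18.5, 18.6, 19.0, 19.3, 19.6, 19.9, 20.0, 20.3
α = 0.16; lower rank = 25 × 0.080 = 2; upper rank = 25 × 0.920 = 23.
The 2nd smallest replicate is 14.7; the 23rd is 19.9.

(14.7, 19.9)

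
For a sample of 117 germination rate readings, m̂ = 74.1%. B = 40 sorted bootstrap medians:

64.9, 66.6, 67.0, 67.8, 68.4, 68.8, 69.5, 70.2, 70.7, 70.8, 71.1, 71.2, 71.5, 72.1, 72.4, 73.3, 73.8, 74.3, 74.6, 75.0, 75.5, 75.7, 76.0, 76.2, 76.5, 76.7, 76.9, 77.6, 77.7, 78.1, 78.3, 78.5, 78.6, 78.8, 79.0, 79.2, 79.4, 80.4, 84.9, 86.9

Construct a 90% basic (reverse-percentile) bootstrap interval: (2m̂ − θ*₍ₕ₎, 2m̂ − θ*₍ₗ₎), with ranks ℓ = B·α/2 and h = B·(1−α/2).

Percentile endpoints at ranks 2 and 38: θ*₍2₎ = 66.6, θ*₍38₎ = 80.4.
Basic interval reflects these around m̂:
  lower = 2 × 74.1 − 80.4 = 67.8
  upper = 2 × 74.1 − 66.6 = 81.6

(67.8, 81.6)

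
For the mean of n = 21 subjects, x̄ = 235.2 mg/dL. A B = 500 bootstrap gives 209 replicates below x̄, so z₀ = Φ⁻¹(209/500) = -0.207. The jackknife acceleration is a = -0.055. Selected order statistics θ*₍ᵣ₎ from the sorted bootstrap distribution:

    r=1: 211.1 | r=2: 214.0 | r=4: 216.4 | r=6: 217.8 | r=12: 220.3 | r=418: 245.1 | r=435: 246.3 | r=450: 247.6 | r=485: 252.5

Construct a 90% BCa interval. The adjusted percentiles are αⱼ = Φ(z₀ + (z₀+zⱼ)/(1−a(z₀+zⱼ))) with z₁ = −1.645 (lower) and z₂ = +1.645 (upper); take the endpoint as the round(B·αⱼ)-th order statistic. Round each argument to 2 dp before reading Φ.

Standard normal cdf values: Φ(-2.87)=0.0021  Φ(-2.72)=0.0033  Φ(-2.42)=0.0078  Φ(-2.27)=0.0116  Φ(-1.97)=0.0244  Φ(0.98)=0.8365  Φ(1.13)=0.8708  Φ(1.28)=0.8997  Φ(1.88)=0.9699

Lower: z₀ + z₁ = -0.207 + (-1.645) = -1.852; 1 − a(z₀+z₁) = 1 − (-0.055)(-1.852) = 0.8981; argument = -0.207 + (-1.852)/0.8981 = -2.2690 → -2.27.
α₁ = Φ(-2.27) = 0.0116; rank = round(500 × 0.0116) = 6; θ*₍6₎ = 217.8.
Upper: z₀ + z₂ = 1.438; 1 − a(z₀+z₂) = 1.0791; argument = 1.1256 → 1.13; α₂ = 0.8708; rank = 435; θ*₍435₎ = 246.3.

(217.8, 246.3)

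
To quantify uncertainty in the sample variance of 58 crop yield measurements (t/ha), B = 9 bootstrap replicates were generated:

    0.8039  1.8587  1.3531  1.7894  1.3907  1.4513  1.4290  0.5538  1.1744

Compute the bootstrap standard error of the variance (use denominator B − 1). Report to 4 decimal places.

SE* = 0.4213

Bootstrap SE is the standard deviation of the 9 replicate variances.
Mean of replicates: (0.8039 + 1.8587 + 1.3531 + 1.7894 + 1.3907 + 1.4513 + 1.4290 + 0.5538 + 1.1744) / 9 = 11.80430 / 9 = 1.31159
Sum of squared deviations: (−0.50769)² + (+0.54711)² + (+0.04151)² + (+0.47781)² + (+0.07911)² + (+0.13971)² + (+0.11741)² + (−0.75779)² + (−0.13719)² = 1.41973
Variance = 1.41973 / 8 = 0.17747
SE* = √0.17747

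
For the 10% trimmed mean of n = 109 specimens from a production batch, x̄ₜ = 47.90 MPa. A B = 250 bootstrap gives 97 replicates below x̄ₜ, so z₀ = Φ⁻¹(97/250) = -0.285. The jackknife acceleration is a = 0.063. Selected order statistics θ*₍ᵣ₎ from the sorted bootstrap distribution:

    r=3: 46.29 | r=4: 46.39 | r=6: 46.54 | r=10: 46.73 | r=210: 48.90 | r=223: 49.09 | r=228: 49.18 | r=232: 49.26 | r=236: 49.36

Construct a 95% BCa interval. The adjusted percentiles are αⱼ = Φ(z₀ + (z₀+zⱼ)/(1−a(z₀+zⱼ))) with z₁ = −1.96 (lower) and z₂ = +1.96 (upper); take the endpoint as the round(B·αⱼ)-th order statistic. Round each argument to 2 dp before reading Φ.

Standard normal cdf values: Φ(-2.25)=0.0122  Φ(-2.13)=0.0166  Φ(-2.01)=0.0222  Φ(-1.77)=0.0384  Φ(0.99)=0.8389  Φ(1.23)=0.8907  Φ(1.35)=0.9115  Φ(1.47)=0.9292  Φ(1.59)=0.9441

Lower: z₀ + z₁ = -0.285 + (-1.960) = -2.245; 1 − a(z₀+z₁) = 1 − (0.063)(-2.245) = 1.1414; argument = -0.285 + (-2.245)/1.1414 = -2.2518 → -2.25.
α₁ = Φ(-2.25) = 0.0122; rank = round(250 × 0.0122) = 3; θ*₍3₎ = 46.29.
Upper: z₀ + z₂ = 1.675; 1 − a(z₀+z₂) = 0.8945; argument = 1.5876 → 1.59; α₂ = 0.9441; rank = 236; θ*₍236₎ = 49.36.

(46.29, 49.36)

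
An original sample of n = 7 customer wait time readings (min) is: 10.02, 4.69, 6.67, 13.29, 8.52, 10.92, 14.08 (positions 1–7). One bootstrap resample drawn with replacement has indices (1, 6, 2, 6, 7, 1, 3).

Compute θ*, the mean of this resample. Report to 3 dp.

θ* = 9.617

Resample values: 10.02, 10.92, 4.69, 10.92, 14.08, 10.02, 6.67.
Mean = (10.02 + 10.92 + 4.69 + 10.92 + 14.08 + 10.02 + 6.67) / 7 = 67.320 / 7 = 9.617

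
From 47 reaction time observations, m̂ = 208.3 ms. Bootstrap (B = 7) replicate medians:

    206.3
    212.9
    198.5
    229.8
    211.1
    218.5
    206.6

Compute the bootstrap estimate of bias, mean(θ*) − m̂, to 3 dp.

mean(θ*) = (206.3 + 212.9 + 198.5 + 229.8 + 211.1 + 218.5 + 206.6) / 7 = 211.9571
bias = 211.9571 − 208.3

bias = +3.657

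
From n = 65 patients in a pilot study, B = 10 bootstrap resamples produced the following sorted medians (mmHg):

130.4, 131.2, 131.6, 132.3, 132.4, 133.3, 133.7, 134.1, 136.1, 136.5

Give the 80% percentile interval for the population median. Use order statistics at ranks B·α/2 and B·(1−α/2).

α = 0.20; lower rank = 10 × 0.100 = 1; upper rank = 10 × 0.900 = 9.
The 1st smallest replicate is 130.4; the 9th is 136.1.

(130.4, 136.1)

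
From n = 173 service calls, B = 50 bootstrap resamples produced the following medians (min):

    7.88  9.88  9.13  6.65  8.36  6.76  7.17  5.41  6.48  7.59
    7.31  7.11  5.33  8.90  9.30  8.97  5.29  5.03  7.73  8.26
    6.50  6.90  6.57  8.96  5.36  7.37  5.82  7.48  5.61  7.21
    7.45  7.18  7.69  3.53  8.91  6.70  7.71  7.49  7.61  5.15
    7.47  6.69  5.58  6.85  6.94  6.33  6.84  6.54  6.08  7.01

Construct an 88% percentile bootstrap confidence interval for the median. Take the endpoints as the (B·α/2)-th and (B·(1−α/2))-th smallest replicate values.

(5.15, 8.97)

Sorted replicates: 3.53, 5.03, 5.15, 5.29, 5.33, 5.36, 5.41, 5.58, 5.61, 5.82, 6.08, 6.33, 6.48, 6.50, 6.54, 6.57, 6.65, 6.69, 6.70, 6.76, 6.84, 6.85, 6.90, 6.94, 7.01, 7.11, 7.17, 7.18, 7.21, 7.31, 7.37, 7.45, 7.47, 7.48, 7.49, 7.59, 7.61, 7.69, 7.71, 7.73, 7.88, 8.26, 8.36, 8.90, 8.91, 8.96, 8.97, 9.13, 9.30, 9.88
α = 0.12; lower rank = 50 × 0.060 = 3; upper rank = 50 × 0.940 = 47.
The 3rd smallest replicate is 5.15; the 47th is 8.97.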